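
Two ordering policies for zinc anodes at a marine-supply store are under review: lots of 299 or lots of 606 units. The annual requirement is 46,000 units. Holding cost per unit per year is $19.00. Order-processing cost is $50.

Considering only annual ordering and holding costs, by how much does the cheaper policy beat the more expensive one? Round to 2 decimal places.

For each Q, cost = (D/Q)·S + (Q/2)·H.
TC(299) = (46,000/299)×50 + (299/2)×19 = $10,532.81
TC(606) = (46,000/606)×50 + (606/2)×19 = $9,552.38
|ΔTC| = |$10,532.81 − $9,552.38| = $980.43

$980.43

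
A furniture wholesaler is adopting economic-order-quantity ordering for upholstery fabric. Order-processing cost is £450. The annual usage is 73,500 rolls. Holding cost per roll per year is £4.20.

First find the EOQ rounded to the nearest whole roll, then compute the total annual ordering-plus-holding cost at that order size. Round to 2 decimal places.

2DS/H = 2·73,500·450/4.2 = 15,750,000.00
EOQ = √15,750,000.00 ≈ 3,968.63 → Q = 3,969 rolls
Ordering: D/Q × S = 73,500/3,969 × £450 = £8,333.33
Holding:  Q/2 × H = 3,969/2 × £4.2 = £8,334.90
Total = £8,333.33 + £8,334.90 = £16,668.23

£16,668.23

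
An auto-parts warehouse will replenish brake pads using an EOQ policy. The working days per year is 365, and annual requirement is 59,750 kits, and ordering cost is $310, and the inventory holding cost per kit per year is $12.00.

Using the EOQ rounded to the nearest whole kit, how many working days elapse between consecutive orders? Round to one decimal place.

10.7 days

2DS/H = 2·59,750·310/12 = 3,087,083.33
EOQ = √3,087,083.33 ≈ 1,757.01 → Q = 1,757 kits
T = Q/D × 365 days = 1,757/59,750 × 365 = 10.733 days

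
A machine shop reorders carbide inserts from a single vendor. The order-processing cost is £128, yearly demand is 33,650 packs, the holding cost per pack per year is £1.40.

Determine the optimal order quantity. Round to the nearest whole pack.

2DS/H = 2·33,650·128/1.4 = 6,153,142.86
EOQ = √6,153,142.86 ≈ 2,480.55

2,481 packs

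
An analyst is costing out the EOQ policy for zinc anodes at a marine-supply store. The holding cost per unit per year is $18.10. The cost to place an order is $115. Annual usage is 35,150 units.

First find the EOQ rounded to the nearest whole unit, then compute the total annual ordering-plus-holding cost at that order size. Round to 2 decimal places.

$12,096.67

Q* = √(2·D·S / H) = √(2·35,150·115 / 18.1) = √446,657.5 ≈ 668.32 → Q = 668 units
Annual ordering cost = (D/Q)·S = (35,150/668) × 115 = $6,051.27
Annual holding cost  = (Q/2)·H = (668/2) × 18.1 = $6,045.40
Total = $6,051.27 + $6,045.40 = $12,096.67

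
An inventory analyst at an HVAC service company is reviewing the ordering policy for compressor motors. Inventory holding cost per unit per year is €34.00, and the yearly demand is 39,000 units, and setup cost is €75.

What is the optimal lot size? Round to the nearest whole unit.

415 units

Q* = √(2·D·S / H) = √(2·39,000·75 / 34) = √172,058.8 ≈ 414.80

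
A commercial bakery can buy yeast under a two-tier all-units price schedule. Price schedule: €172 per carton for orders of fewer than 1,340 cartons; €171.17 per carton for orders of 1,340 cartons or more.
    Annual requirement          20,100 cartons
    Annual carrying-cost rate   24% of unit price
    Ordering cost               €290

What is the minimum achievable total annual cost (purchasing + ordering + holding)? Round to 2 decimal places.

€3,472,391.14

H₁ = 24%×€172 = €41.2800;  H₂ = 24%×€171.17 = €41.0808
EOQ₁ = √(2×20,100×290/41.2800) = 531.43  (< 1,340, feasible at tier 1)
EOQ₂ = √(2×20,100×290/41.0808) = 532.71  (< 1,340 → use Q = 1,340 at tier-2 price)
TC(tier 1 (EOQ₁), Q≈531.4) = €3,479,137.23
TC(tier 2, Q≈1,340.0) = €3,472,391.14
Minimum at tier 2: €3,472,391.14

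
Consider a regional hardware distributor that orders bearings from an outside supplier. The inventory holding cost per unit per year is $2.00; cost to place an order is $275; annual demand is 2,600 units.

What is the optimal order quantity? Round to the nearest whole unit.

846 units

EOQ = √(2DS/H) = √(2 × 2,600 × 275 / 2)
    = √(715,000.00) ≈ 845.58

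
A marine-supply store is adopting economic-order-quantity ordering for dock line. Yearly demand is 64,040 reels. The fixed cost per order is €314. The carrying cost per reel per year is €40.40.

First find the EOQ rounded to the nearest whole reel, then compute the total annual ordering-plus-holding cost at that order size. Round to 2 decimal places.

€40,308.46

Optimal lot size Q* = (2 × 64,040 × €314 / €40.4)^½ ≈ 997.73 → Q = 998 reels
Ordering: D/Q × S = 64,040/998 × €314 = €20,148.86
Holding:  Q/2 × H = 998/2 × €40.4 = €20,159.60
Total = €20,148.86 + €20,159.60 = €40,308.46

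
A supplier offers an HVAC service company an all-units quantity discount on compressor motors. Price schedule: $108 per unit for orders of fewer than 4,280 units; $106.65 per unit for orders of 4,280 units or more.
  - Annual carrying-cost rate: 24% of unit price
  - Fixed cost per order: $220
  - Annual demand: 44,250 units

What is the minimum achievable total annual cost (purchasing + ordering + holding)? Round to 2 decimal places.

H₁ = 24%×$108 = $25.9200;  H₂ = 24%×$106.65 = $25.5960
EOQ₁ = √(2×44,250×220/25.9200) = 866.69  (< 4,280, feasible at tier 1)
EOQ₂ = √(2×44,250×220/25.5960) = 872.16  (< 4,280 → use Q = 4,280 at tier-2 price)
TC(tier 1 (EOQ₁), Q≈866.7) = $4,801,464.69
TC(tier 2, Q≈4,280.0) = $4,776,312.47
Minimum at tier 2: $4,776,312.47

$4,776,312.47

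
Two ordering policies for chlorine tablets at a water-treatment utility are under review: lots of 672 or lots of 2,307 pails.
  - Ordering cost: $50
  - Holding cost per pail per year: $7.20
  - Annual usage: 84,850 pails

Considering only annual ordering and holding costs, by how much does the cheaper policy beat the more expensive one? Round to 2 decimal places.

For each Q, cost = (D/Q)·S + (Q/2)·H.
TC(672) = (84,850/672)×50 + (672/2)×7.2 = $8,732.44
TC(2,307) = (84,850/2,307)×50 + (2,307/2)×7.2 = $10,144.17
Lots of 672 are cheaper by $1,411.72.

$1,411.72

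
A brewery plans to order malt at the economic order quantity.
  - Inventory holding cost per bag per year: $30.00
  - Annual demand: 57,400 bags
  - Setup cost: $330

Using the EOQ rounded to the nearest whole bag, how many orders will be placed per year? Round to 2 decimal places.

51.07 orders per year

Optimal lot size Q* = (2 × 57,400 × $330 / $30)^½ ≈ 1,123.74 → Q = 1,124
Orders per year = D/Q = 57,400 / 1,124 = 51.068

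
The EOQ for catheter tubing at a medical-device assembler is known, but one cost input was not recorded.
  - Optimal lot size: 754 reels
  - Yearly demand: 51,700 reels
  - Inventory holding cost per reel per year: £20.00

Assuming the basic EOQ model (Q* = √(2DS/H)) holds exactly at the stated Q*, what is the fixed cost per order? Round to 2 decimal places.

£109.96

From Q* = √(2DS/H) ⇒ Q*² = 2DS/H.
S = Q²H / (2D) = 754² × 20 / (2 × 51,700) = 109.9644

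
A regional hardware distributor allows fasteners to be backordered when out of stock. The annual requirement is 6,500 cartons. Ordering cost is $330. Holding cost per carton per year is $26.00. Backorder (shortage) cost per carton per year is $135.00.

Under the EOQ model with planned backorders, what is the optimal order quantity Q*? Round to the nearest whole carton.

444 cartons

Q* = √(2DS/H) · √((H + b)/b)
   = √(2 × 6,500 × 330 / 26) · √((26 + 135) / 135)
   = 406.202 × 1.0921 ≈ 443.60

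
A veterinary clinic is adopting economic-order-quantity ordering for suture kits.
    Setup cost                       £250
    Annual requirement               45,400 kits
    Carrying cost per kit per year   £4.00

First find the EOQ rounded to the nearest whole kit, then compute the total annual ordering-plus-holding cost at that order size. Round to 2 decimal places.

£9,528.90

EOQ = √(2DS/H) = √(2 × 45,400 × 250 / 4)
    = √(5,675,000.00) ≈ 2,382.23 → Q = 2,382 kits
Annual ordering cost = (D/Q)·S = (45,400/2,382) × 250 = £4,764.90
Annual holding cost  = (Q/2)·H = (2,382/2) × 4 = £4,764.00
Total = £4,764.90 + £4,764.00 = £9,528.90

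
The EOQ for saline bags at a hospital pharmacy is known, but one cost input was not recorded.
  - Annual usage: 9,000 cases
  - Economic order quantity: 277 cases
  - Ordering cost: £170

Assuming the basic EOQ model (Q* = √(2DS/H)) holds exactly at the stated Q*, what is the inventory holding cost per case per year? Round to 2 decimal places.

From Q* = √(2DS/H) ⇒ Q*² = 2DS/H.
H = 2DS / Q² = 2 × 9,000 × 170 / 277² = 39.8806

£39.88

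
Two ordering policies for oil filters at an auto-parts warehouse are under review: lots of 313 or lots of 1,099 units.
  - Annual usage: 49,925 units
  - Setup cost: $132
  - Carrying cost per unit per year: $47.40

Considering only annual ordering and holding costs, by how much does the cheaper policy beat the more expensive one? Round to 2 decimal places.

For each Q, cost = (D/Q)·S + (Q/2)·H.
TC(313) = (49,925/313)×132 + (313/2)×47.4 = $28,472.73
TC(1,099) = (49,925/1,099)×132 + (1,099/2)×47.4 = $32,042.75
Cheaper: Q = 313.  Difference = $3,570.02

$3,570.02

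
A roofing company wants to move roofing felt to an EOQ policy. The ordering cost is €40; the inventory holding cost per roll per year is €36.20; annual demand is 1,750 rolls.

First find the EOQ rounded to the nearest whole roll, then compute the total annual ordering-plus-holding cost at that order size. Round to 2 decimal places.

€2,251.23

Q* = √(2·D·S / H) = √(2·1,750·40 / 36.2) = √3,867.4 ≈ 62.19 → Q = 62 rolls
Orders/yr = 1,750/62 = 28.226; ordering cost = 28.226 × €40 = €1,129.03
Average inventory = 62/2 = 31; holding cost = 31 × €36.2 = €1,122.20
Total = €1,129.03 + €1,122.20 = €2,251.23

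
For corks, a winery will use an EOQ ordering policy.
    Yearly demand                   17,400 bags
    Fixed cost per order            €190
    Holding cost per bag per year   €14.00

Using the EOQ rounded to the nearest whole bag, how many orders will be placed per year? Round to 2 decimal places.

25.33 orders per year

Q* = √(2·D·S / H) = √(2·17,400·190 / 14) = √472,285.7 ≈ 687.23 → Q = 687
Orders per year = D/Q = 17,400 / 687 = 25.328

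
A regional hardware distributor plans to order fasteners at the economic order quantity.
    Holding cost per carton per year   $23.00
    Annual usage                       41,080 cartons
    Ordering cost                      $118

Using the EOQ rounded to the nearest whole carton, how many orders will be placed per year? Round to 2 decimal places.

Optimal lot size Q* = (2 × 41,080 × $118 / $23)^½ ≈ 649.24 → Q = 649
Orders per year = D/Q = 41,080 / 649 = 63.297

63.30 orders per year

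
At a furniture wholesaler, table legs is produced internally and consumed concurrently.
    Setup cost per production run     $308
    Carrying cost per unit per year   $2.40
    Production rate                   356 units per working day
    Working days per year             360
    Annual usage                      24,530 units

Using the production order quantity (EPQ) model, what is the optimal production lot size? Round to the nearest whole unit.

d = 24,530/360 = 68.1389 units/day;  effective holding cost H(1 − d/p) = 2.4·(1 − 68.1389/356) = 1.94064
Q* = √(2DS / H_eff) = √(2·24,530·308 / 1.94064) ≈ 2,790.40

2,790 units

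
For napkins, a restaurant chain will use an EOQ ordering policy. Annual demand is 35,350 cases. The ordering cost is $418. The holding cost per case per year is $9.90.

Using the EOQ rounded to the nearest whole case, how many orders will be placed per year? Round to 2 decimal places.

20.46 orders per year

EOQ = √(2DS/H) = √(2 × 35,350 × 418 / 9.9)
    = √(2,985,111.11) ≈ 1,727.75 → Q = 1,728
Orders per year = D/Q = 35,350 / 1,728 = 20.457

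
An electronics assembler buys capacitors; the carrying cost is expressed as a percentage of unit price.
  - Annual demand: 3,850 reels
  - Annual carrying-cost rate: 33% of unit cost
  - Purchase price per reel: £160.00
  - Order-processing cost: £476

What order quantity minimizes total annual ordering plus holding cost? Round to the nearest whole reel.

Carrying cost H = £160 × 33% = £52.8000/reel/yr
EOQ = √(2DS/H) = √(2 × 3,850 × 476 / 52.8)
    = √(69,416.67) ≈ 263.47

263 reels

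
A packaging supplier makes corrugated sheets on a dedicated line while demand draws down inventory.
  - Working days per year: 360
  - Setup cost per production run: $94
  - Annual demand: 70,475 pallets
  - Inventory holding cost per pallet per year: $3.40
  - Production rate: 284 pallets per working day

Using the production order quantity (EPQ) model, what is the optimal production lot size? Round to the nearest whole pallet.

d = 70,475/360 = 195.7639 pallets/day;  effective holding cost H(1 − d/p) = 3.4·(1 − 195.7639/284) = 1.05635
Q* = √(2DS / H_eff) = √(2·70,475·94 / 1.05635) ≈ 3,541.55

3,542 pallets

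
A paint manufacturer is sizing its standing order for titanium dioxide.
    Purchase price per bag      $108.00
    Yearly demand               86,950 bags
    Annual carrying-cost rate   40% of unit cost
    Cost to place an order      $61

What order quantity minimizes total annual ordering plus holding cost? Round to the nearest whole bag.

Carrying cost H = $108 × 40% = $43.2000/bag/yr
EOQ = √(2DS/H) = √(2 × 86,950 × 61 / 43.2)
    = √(245,553.24) ≈ 495.53

496 bags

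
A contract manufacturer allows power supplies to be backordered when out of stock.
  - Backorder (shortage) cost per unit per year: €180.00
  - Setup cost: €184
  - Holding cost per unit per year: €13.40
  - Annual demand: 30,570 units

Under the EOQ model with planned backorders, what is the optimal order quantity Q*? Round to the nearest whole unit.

Basic EOQ = √(2·30,570·184/13.4) = 916.261
Backorder adjustment √((H+b)/b) = √((13.4+180)/180) = 1.0366
Q* = 916.261 × 1.0366 ≈ 949.75

950 units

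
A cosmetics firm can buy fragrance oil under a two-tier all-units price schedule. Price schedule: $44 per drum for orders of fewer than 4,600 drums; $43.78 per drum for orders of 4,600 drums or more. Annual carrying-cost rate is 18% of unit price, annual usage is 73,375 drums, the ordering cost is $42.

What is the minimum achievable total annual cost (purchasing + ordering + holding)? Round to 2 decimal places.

$3,231,152.37

H₁ = 18%×$44 = $7.9200;  H₂ = 18%×$43.78 = $7.8804
EOQ₁ = √(2×73,375×42/7.9200) = 882.17  (< 4,600, feasible at tier 1)
EOQ₂ = √(2×73,375×42/7.8804) = 884.38  (< 4,600 → use Q = 4,600 at tier-2 price)
TC(tier 1 (EOQ₁), Q≈882.2) = $3,235,486.77
TC(tier 2, Q≈4,600.0) = $3,231,152.37
Minimum at tier 2: $3,231,152.37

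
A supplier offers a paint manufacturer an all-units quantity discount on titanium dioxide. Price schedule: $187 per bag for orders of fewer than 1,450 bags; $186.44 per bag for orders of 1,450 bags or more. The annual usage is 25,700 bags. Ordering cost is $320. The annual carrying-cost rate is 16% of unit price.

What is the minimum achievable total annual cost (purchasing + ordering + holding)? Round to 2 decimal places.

H₁ = 16%×$187 = $29.9200;  H₂ = 16%×$186.44 = $29.8304
EOQ₁ = √(2×25,700×320/29.9200) = 741.44  (< 1,450, feasible at tier 1)
EOQ₂ = √(2×25,700×320/29.8304) = 742.55  (< 1,450 → use Q = 1,450 at tier-2 price)
TC(tier 1 (EOQ₁), Q≈741.4) = $4,828,083.87
TC(tier 2, Q≈1,450.0) = $4,818,806.76
Minimum at tier 2: $4,818,806.76

$4,818,806.76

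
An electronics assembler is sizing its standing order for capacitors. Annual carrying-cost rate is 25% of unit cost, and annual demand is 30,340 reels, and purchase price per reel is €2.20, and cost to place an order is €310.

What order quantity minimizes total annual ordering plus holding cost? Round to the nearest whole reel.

5,848 reels

Holding cost per reel per year: H = 25% × €2.2 = €0.5500
Q* = √(2·D·S / H) = √(2·30,340·310 / 0.55) = √34,201,454.5 ≈ 5,848.20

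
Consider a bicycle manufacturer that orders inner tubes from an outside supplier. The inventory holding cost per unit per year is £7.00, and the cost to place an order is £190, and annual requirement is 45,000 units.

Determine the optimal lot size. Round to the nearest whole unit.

1,563 units

Q* = √(2·D·S / H) = √(2·45,000·190 / 7) = √2,442,857.1 ≈ 1,562.96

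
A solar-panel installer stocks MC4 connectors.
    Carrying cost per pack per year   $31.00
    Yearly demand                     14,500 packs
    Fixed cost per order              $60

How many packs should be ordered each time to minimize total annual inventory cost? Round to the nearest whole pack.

Q* = √(2·D·S / H) = √(2·14,500·60 / 31) = √56,129.0 ≈ 236.92

237 packs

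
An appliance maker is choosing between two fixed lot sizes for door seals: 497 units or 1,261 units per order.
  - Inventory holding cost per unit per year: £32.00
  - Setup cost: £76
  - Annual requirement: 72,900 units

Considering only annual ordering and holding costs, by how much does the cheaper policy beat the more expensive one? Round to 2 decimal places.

£5,469.97

Annual cost at Q: ordering D·S/Q plus holding Q·H/2.
TC(497) = (72,900/497)×76 + (497/2)×32 = £19,099.69
TC(1,261) = (72,900/1,261)×76 + (1,261/2)×32 = £24,569.66
Lots of 497 are cheaper by £5,469.97.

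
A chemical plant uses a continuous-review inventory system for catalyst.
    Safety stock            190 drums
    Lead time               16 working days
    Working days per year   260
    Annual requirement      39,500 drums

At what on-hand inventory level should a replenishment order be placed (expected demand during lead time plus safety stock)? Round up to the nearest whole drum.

2,621 drums

Daily demand d = 39,500 / 260 = 151.923 drums/day
Demand during lead time = 151.923 × 16 = 2,430.77
Reorder point = 2,430.77 + 190 = 2,620.77 → round up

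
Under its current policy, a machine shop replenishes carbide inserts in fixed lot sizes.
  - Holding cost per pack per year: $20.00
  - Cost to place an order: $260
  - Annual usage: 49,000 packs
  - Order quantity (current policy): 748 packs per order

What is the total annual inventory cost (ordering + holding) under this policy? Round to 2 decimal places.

Orders/yr = 49,000/748 = 65.508; ordering cost = 65.508 × $260 = $17,032.09
Average inventory = 748/2 = 374; holding cost = 374 × $20 = $7,480.00
Total = $17,032.09 + $7,480.00 = $24,512.09

$24,512.09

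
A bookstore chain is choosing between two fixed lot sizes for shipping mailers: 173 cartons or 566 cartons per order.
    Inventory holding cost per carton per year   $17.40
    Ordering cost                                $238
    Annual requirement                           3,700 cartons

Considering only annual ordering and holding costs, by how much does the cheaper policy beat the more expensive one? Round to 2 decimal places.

TC(Q) = (D/Q)S + (Q/2)H
TC(173) = (3,700/173)×238 + (173/2)×17.4 = $6,595.27
TC(566) = (3,700/566)×238 + (566/2)×17.4 = $6,480.03
|ΔTC| = |$6,595.27 − $6,480.03| = $115.24

$115.24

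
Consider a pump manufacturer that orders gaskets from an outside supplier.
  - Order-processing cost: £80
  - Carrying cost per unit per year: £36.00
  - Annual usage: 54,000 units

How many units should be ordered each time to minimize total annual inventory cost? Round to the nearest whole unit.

Optimal lot size Q* = (2 × 54,000 × £80 / £36)^½ ≈ 489.90

490 units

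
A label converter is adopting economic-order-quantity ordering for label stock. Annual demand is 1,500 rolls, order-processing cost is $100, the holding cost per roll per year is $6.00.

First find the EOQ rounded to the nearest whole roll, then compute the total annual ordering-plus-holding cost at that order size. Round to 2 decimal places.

$1,341.64

Optimal lot size Q* = (2 × 1,500 × $100 / $6)^½ ≈ 223.61 → Q = 224 rolls
Ordering: D/Q × S = 1,500/224 × $100 = $669.64
Holding:  Q/2 × H = 224/2 × $6 = $672.00
Total = $669.64 + $672.00 = $1,341.64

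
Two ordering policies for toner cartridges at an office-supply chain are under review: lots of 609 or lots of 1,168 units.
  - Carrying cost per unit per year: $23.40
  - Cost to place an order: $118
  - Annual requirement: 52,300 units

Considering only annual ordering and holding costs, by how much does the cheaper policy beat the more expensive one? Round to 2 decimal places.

$1,690.37

TC(Q) = (D/Q)S + (Q/2)H
TC(609) = (52,300/609)×118 + (609/2)×23.4 = $17,258.96
TC(1,168) = (52,300/1,168)×118 + (1,168/2)×23.4 = $18,949.33
Lots of 609 are cheaper by $1,690.37.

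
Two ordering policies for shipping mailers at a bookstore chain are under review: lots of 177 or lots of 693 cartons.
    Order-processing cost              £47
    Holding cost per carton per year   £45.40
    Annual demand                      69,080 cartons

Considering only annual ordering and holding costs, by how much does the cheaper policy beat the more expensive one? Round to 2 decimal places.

£1,945.00

TC(Q) = (D/Q)S + (Q/2)H
TC(177) = (69,080/177)×47 + (177/2)×45.4 = £22,361.18
TC(693) = (69,080/693)×47 + (693/2)×45.4 = £20,416.18
Cheaper: Q = 693.  Difference = £1,945.00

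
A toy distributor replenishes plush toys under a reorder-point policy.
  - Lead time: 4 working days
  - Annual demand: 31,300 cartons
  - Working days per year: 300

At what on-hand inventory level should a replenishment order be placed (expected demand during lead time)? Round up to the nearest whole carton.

418 cartons

Daily demand d = 31,300 / 300 = 104.333 cartons/day
Demand during lead time = 104.333 × 4 = 417.33
Reorder point = 417.33 → round up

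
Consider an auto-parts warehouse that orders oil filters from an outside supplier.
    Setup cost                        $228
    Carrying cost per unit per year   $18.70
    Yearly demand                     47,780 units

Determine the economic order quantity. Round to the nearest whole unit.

2DS/H = 2·47,780·228/18.7 = 1,165,116.58
EOQ = √1,165,116.58 ≈ 1,079.41

1,079 units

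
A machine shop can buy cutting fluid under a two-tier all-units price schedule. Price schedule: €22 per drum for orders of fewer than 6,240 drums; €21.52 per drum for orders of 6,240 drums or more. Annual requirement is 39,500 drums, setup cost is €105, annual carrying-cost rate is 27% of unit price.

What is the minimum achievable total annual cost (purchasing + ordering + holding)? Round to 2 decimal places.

H₁ = 27%×€22 = €5.9400;  H₂ = 27%×€21.52 = €5.8104
EOQ₁ = √(2×39,500×105/5.9400) = 1,181.72  (< 6,240, feasible at tier 1)
EOQ₂ = √(2×39,500×105/5.8104) = 1,194.83  (< 6,240 → use Q = 6,240 at tier-2 price)
TC(tier 1 (EOQ₁), Q≈1,181.7) = €876,019.42
TC(tier 2, Q≈6,240.0) = €868,833.11
Minimum at tier 2: €868,833.11

€868,833.11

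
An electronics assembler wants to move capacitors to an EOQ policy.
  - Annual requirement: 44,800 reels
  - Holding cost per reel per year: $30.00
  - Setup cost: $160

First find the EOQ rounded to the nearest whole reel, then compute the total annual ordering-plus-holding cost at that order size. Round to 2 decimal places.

$20,738.37

Optimal lot size Q* = (2 × 44,800 × $160 / $30)^½ ≈ 691.28 → Q = 691 reels
Annual ordering cost = (D/Q)·S = (44,800/691) × 160 = $10,373.37
Annual holding cost  = (Q/2)·H = (691/2) × 30 = $10,365.00
Total = $10,373.37 + $10,365.00 = $20,738.37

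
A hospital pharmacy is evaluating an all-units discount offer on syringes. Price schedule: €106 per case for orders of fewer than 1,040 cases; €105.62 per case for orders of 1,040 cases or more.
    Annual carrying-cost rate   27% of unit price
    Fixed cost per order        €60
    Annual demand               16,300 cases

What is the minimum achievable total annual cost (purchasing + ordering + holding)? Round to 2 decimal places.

€1,735,282.03

H₁ = 27%×€106 = €28.6200;  H₂ = 27%×€105.62 = €28.5174
EOQ₁ = √(2×16,300×60/28.6200) = 261.43  (< 1,040, feasible at tier 1)
EOQ₂ = √(2×16,300×60/28.5174) = 261.90  (< 1,040 → use Q = 1,040 at tier-2 price)
TC(tier 1 (EOQ₁), Q≈261.4) = €1,735,282.03
TC(tier 2, Q≈1,040.0) = €1,737,375.43
Minimum at tier 1 (EOQ₁): €1,735,282.03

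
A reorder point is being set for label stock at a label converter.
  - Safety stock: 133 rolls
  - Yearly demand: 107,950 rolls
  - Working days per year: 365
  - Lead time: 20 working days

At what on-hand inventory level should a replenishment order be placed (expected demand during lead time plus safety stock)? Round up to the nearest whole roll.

Daily demand d = 107,950 / 365 = 295.753 rolls/day
Demand during lead time = 295.753 × 20 = 5,915.07
Reorder point = 5,915.07 + 133 = 6,048.07 → round up

6,049 rolls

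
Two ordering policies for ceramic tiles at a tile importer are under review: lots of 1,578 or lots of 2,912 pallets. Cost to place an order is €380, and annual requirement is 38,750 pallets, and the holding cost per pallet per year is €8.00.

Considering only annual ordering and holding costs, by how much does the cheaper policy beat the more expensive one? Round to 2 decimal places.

€1,061.23

Annual cost at Q: ordering D·S/Q plus holding Q·H/2.
TC(1,578) = (38,750/1,578)×380 + (1,578/2)×8 = €15,643.43
TC(2,912) = (38,750/2,912)×380 + (2,912/2)×8 = €16,704.66
|ΔTC| = |€15,643.43 − €16,704.66| = €1,061.23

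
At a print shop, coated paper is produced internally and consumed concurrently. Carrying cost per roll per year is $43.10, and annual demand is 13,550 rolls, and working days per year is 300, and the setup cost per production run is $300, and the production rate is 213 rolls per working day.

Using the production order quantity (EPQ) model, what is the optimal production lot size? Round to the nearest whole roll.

489 rolls

Daily demand d = 13,550/300 = 45.167; p = 213; 1 − d/p = 0.78795
EPQ = √(2DS / (H(1 − d/p)))
    = √(2 × 13,550 × 300 / (43.1 × 0.78795)) ≈ 489.28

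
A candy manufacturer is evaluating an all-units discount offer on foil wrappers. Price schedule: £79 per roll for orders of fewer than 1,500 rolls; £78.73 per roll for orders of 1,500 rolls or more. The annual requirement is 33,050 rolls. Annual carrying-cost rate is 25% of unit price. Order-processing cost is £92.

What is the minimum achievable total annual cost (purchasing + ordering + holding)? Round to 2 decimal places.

£2,618,815.44

H₁ = 25%×£79 = £19.7500;  H₂ = 25%×£78.73 = £19.6825
EOQ₁ = √(2×33,050×92/19.7500) = 554.90  (< 1,500, feasible at tier 1)
EOQ₂ = √(2×33,050×92/19.6825) = 555.85  (< 1,500 → use Q = 1,500 at tier-2 price)
TC(tier 1 (EOQ₁), Q≈554.9) = £2,621,909.18
TC(tier 2, Q≈1,500.0) = £2,618,815.44
Minimum at tier 2: £2,618,815.44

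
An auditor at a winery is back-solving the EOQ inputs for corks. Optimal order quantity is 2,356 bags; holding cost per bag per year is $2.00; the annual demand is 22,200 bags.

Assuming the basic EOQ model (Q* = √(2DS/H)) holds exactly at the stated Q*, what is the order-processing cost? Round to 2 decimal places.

$250.03

EOQ relation: Q² = 2DS/H, so rearrange for the unknown.
S = Q²H / (2D) = 2,356² × 2 / (2 × 22,200) = 250.0332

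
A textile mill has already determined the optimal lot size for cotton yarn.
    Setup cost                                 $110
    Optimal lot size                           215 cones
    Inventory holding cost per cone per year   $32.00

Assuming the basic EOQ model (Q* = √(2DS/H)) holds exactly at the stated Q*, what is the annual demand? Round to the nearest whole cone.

6,724 cones per year

EOQ relation: Q² = 2DS/H, so rearrange for the unknown.
D = Q²H / (2S) = 215² × 32 / (2 × 110) = 6,723.64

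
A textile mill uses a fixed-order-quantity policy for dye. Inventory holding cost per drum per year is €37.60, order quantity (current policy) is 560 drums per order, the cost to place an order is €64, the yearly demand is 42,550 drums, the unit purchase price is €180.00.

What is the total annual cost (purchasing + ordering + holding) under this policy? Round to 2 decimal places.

Orders/yr = 42,550/560 = 75.982; ordering cost = 75.982 × €64 = €4,862.86
Average inventory = 560/2 = 280; holding cost = 280 × €37.6 = €10,528.00
Purchase cost = D·C = 42,550 × 180 = €7,659,000.00
Total = €4,862.86 + €10,528.00 + €7,659,000.00 = €7,674,390.86

€7,674,390.86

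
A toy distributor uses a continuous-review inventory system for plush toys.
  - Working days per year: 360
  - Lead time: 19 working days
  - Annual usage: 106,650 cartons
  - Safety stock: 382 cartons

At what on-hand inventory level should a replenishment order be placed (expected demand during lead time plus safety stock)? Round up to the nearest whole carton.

6,011 cartons

Daily demand d = 106,650 / 360 = 296.250 cartons/day
Demand during lead time = 296.250 × 19 = 5,628.75
Reorder point = 5,628.75 + 382 = 6,010.75 → round up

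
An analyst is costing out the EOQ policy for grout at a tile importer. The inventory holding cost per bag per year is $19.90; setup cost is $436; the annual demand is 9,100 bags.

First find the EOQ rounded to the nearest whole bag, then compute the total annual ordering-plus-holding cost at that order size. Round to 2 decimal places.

Q* = √(2·D·S / H) = √(2·9,100·436 / 19.9) = √398,753.8 ≈ 631.47 → Q = 631 bags
Ordering: D/Q × S = 9,100/631 × $436 = $6,287.80
Holding:  Q/2 × H = 631/2 × $19.9 = $6,278.45
Total = $6,287.80 + $6,278.45 = $12,566.25

$12,566.25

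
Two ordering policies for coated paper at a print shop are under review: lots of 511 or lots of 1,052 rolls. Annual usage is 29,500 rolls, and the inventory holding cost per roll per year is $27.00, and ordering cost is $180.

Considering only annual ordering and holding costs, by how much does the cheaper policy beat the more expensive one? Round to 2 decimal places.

$1,959.64

Annual cost at Q: ordering D·S/Q plus holding Q·H/2.
TC(511) = (29,500/511)×180 + (511/2)×27 = $17,289.89
TC(1,052) = (29,500/1,052)×180 + (1,052/2)×27 = $19,249.53
Lots of 511 are cheaper by $1,959.64.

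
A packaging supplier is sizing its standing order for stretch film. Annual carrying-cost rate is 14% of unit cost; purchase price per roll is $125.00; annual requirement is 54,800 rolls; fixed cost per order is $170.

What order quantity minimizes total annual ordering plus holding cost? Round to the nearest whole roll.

1,032 rolls

Carrying cost H = $125 × 14% = $17.5000/roll/yr
2DS/H = 2·54,800·170/17.5 = 1,064,685.71
EOQ = √1,064,685.71 ≈ 1,031.84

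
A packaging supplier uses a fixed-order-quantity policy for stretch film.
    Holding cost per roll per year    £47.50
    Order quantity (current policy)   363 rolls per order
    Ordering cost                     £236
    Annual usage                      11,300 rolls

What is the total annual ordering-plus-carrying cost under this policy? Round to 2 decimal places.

Orders/yr = 11,300/363 = 31.129; ordering cost = 31.129 × £236 = £7,346.56
Average inventory = 363/2 = 181.5; holding cost = 181.5 × £47.5 = £8,621.25
Total = £7,346.56 + £8,621.25 = £15,967.81

£15,967.81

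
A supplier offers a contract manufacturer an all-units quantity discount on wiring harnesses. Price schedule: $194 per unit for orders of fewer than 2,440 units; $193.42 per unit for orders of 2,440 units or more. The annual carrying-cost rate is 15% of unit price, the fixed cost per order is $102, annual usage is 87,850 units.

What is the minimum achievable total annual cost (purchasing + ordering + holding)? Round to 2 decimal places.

$17,031,015.28

H₁ = 15%×$194 = $29.1000;  H₂ = 15%×$193.42 = $29.0130
EOQ₁ = √(2×87,850×102/29.1000) = 784.76  (< 2,440, feasible at tier 1)
EOQ₂ = √(2×87,850×102/29.0130) = 785.94  (< 2,440 → use Q = 2,440 at tier-2 price)
TC(tier 1 (EOQ₁), Q≈784.8) = $17,065,736.65
TC(tier 2, Q≈2,440.0) = $17,031,015.28
Minimum at tier 2: $17,031,015.28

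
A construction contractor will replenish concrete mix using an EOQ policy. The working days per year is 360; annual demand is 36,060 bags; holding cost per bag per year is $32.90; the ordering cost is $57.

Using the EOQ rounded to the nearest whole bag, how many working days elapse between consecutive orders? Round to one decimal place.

Optimal lot size Q* = (2 × 36,060 × $57 / $32.9)^½ ≈ 353.48 → Q = 353 bags
Cycle time = (working days × Q)/D = (360 × 353) / 36,060 = 3.524 days

3.5 days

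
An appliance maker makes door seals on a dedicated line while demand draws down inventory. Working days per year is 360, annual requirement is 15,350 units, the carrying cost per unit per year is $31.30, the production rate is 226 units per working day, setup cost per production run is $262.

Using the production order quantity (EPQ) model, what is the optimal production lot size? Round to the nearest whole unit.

Daily demand d = 15,350/360 = 42.639; p = 226; 1 − d/p = 0.81133
EPQ = √(2DS / (H(1 − d/p)))
    = √(2 × 15,350 × 262 / (31.3 × 0.81133)) ≈ 562.79

563 units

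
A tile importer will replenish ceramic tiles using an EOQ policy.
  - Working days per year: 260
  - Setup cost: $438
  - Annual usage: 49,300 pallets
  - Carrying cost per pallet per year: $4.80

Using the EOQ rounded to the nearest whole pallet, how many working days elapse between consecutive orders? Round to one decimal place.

15.8 days

EOQ = √(2DS/H) = √(2 × 49,300 × 438 / 4.8)
    = √(8,997,250.00) ≈ 2,999.54 → Q = 3,000 pallets
T = Q/D × 260 days = 3,000/49,300 × 260 = 15.822 days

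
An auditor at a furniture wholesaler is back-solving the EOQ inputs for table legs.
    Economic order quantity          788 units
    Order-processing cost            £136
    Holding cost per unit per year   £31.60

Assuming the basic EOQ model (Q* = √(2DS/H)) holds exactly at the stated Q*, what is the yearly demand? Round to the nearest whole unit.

From Q* = √(2DS/H) ⇒ Q*² = 2DS/H.
D = Q²H / (2S) = 788² × 31.6 / (2 × 136) = 72,139.08

72,139 units per year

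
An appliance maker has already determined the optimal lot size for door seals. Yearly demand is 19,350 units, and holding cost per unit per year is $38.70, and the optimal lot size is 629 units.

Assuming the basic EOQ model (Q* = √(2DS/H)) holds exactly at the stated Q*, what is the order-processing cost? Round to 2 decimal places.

$395.64

From Q* = √(2DS/H) ⇒ Q*² = 2DS/H.
S = Q²H / (2D) = 629² × 38.7 / (2 × 19,350) = 395.6410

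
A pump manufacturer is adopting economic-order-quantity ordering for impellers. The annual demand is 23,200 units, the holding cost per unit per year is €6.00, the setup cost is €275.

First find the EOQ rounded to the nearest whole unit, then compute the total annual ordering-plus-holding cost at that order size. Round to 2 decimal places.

EOQ = √(2DS/H) = √(2 × 23,200 × 275 / 6)
    = √(2,126,666.67) ≈ 1,458.31 → Q = 1,458 units
Annual ordering cost = (D/Q)·S = (23,200/1,458) × 275 = €4,375.86
Annual holding cost  = (Q/2)·H = (1,458/2) × 6 = €4,374.00
Total = €4,375.86 + €4,374.00 = €8,749.86

€8,749.86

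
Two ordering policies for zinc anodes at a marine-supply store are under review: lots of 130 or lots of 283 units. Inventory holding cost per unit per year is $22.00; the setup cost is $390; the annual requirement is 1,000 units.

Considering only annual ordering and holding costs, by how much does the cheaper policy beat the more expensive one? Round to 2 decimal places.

Annual cost at Q: ordering D·S/Q plus holding Q·H/2.
TC(130) = (1,000/130)×390 + (130/2)×22 = $4,430.00
TC(283) = (1,000/283)×390 + (283/2)×22 = $4,491.09
Cheaper: Q = 130.  Difference = $61.09

$61.09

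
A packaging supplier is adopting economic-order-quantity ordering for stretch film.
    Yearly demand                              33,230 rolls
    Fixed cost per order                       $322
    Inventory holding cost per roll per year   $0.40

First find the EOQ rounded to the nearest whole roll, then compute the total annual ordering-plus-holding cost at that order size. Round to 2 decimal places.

Optimal lot size Q* = (2 × 33,230 × $322 / $0.4)^½ ≈ 7,314.39 → Q = 7,314 rolls
Ordering: D/Q × S = 33,230/7,314 × $322 = $1,462.96
Holding:  Q/2 × H = 7,314/2 × $0.4 = $1,462.80
Total = $1,462.96 + $1,462.80 = $2,925.76

$2,925.76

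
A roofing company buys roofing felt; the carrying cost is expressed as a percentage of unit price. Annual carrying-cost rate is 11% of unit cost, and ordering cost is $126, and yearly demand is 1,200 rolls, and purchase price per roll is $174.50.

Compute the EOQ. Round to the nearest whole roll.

126 rolls

H = i·C = 0.11 × $174.5 = $19.1950 per roll-year
2DS/H = 2·1,200·126/19.195 = 15,754.10
EOQ = √15,754.10 ≈ 125.52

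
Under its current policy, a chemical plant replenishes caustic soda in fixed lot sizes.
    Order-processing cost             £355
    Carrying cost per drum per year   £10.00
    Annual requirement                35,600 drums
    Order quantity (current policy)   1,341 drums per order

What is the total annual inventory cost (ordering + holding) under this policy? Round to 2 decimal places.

£16,129.31

Annual ordering cost = (D/Q)·S = (35,600/1,341) × 355 = £9,424.31
Annual holding cost  = (Q/2)·H = (1,341/2) × 10 = £6,705.00
Total = £9,424.31 + £6,705.00 = £16,129.31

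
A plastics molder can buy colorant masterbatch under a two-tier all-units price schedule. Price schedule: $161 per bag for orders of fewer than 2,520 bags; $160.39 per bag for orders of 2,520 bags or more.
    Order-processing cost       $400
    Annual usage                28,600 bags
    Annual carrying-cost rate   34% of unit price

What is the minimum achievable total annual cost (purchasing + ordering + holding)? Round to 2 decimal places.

H₁ = 34%×$161 = $54.7400;  H₂ = 34%×$160.39 = $54.5326
EOQ₁ = √(2×28,600×400/54.7400) = 646.51  (< 2,520, feasible at tier 1)
EOQ₂ = √(2×28,600×400/54.5326) = 647.74  (< 2,520 → use Q = 2,520 at tier-2 price)
TC(tier 1 (EOQ₁), Q≈646.5) = $4,639,989.99
TC(tier 2, Q≈2,520.0) = $4,660,404.76
Minimum at tier 1 (EOQ₁): $4,639,989.99

$4,639,989.99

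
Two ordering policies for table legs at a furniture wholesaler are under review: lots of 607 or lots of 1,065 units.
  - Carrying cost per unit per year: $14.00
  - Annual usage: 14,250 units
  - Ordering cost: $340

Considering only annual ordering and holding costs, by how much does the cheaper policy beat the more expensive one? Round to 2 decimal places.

Annual cost at Q: ordering D·S/Q plus holding Q·H/2.
TC(607) = (14,250/607)×340 + (607/2)×14 = $12,230.88
TC(1,065) = (14,250/1,065)×340 + (1,065/2)×14 = $12,004.30
Lots of 1,065 are cheaper by $226.58.

$226.58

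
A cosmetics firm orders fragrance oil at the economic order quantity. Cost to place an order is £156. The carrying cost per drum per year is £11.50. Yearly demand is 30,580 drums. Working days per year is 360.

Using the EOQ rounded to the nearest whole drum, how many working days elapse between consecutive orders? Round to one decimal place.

Q* = √(2·D·S / H) = √(2·30,580·156 / 11.5) = √829,648.7 ≈ 910.85 → Q = 911 drums
T = Q/D × 360 days = 911/30,580 × 360 = 10.725 days

10.7 days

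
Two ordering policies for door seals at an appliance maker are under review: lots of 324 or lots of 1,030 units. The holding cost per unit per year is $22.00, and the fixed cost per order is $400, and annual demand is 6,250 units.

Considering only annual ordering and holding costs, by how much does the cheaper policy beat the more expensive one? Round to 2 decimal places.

$2,477.14

TC(Q) = (D/Q)S + (Q/2)H
TC(324) = (6,250/324)×400 + (324/2)×22 = $11,280.05
TC(1,030) = (6,250/1,030)×400 + (1,030/2)×22 = $13,757.18
Lots of 324 are cheaper by $2,477.14.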